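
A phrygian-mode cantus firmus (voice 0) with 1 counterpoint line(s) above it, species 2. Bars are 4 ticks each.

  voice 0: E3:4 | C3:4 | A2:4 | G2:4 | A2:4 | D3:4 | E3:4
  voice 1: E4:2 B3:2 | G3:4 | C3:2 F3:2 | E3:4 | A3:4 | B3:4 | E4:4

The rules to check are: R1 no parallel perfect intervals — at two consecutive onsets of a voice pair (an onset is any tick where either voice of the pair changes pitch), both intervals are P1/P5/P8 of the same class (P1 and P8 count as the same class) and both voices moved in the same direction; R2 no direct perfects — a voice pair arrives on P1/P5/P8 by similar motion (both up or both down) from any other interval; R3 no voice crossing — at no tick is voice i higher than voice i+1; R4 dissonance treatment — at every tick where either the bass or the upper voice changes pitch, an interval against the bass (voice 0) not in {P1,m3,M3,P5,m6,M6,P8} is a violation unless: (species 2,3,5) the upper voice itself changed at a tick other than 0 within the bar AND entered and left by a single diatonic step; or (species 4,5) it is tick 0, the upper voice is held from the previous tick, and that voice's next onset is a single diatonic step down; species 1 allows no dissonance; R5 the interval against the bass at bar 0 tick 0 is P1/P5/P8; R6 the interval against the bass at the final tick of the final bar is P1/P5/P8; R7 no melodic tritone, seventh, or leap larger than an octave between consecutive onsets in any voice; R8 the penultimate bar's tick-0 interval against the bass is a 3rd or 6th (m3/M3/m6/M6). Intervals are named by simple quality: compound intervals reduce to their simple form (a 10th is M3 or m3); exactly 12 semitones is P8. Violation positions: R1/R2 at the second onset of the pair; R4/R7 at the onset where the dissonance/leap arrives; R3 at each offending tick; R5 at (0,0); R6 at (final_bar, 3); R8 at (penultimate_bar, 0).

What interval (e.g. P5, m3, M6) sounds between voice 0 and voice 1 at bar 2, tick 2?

m6

voice 0=A2 voice 1=F3 -> m6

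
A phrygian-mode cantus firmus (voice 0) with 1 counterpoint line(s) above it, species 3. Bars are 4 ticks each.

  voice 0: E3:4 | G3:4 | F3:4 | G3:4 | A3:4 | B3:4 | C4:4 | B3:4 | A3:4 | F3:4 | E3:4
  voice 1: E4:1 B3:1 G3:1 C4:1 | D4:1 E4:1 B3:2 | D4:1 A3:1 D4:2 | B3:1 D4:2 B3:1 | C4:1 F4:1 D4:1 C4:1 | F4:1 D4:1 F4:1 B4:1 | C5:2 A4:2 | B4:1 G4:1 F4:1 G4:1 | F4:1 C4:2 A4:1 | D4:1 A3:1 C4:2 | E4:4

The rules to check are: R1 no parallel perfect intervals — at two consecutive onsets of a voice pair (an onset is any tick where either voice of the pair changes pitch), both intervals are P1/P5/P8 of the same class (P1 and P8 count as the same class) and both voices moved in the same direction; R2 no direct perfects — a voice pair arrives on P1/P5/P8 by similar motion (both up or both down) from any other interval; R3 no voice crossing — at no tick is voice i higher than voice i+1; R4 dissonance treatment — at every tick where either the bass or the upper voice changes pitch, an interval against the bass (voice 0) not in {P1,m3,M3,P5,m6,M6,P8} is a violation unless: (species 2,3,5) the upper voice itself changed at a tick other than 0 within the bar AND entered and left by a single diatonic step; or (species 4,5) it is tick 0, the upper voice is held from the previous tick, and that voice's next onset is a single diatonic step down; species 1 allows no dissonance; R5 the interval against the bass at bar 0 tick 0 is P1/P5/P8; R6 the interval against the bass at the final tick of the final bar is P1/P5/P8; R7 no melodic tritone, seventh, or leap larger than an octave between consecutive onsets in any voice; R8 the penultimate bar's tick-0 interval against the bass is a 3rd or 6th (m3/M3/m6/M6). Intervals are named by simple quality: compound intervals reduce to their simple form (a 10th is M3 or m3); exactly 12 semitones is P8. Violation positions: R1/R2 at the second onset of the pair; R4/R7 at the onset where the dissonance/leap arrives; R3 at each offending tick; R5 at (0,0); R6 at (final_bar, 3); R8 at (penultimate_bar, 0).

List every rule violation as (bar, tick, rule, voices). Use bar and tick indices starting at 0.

bar 0: v0=E3 v1=E4 downbeat P8
bar 1: v0=G3 v1=D4 downbeat P5
bar 2: v0=F3 v1=D4 downbeat M6
bar 3: v0=G3 v1=B3 downbeat M3
bar 4: v0=A3 v1=C4 downbeat m3
bar 5: v0=B3 v1=F4 downbeat TT
bar 6: v0=C4 v1=C5 downbeat P8
bar 7: v0=B3 v1=B4 downbeat P8
bar 8: v0=A3 v1=F4 downbeat m6
bar 9: v0=F3 v1=D4 downbeat M6
bar 10: v0=E3 v1=E4 downbeat P8
  -> R2 @ bar 1 tick 0 v(0, 1): E3/C4 m6 -> G3/D4 P5 similar
  -> R4 @ bar 4 tick 2 v(0, 1): A3/D4 P4 untreated
  -> R4 @ bar 5 tick 0 v(0, 1): B3/F4 TT untreated
  -> R4 @ bar 5 tick 2 v(0, 1): B3/F4 TT untreated
  -> R7 @ bar 5 tick 3 v(1,): F4->B4 leap 6st
  -> R1 @ bar 6 tick 0 v(0, 1): B3/B4 P8 -> C4/C5 P8 similar

(1, 0, R2, (0, 1))
(4, 2, R4, (0, 1))
(5, 0, R4, (0, 1))
(5, 2, R4, (0, 1))
(5, 3, R7, (1,))
(6, 0, R1, (0, 1))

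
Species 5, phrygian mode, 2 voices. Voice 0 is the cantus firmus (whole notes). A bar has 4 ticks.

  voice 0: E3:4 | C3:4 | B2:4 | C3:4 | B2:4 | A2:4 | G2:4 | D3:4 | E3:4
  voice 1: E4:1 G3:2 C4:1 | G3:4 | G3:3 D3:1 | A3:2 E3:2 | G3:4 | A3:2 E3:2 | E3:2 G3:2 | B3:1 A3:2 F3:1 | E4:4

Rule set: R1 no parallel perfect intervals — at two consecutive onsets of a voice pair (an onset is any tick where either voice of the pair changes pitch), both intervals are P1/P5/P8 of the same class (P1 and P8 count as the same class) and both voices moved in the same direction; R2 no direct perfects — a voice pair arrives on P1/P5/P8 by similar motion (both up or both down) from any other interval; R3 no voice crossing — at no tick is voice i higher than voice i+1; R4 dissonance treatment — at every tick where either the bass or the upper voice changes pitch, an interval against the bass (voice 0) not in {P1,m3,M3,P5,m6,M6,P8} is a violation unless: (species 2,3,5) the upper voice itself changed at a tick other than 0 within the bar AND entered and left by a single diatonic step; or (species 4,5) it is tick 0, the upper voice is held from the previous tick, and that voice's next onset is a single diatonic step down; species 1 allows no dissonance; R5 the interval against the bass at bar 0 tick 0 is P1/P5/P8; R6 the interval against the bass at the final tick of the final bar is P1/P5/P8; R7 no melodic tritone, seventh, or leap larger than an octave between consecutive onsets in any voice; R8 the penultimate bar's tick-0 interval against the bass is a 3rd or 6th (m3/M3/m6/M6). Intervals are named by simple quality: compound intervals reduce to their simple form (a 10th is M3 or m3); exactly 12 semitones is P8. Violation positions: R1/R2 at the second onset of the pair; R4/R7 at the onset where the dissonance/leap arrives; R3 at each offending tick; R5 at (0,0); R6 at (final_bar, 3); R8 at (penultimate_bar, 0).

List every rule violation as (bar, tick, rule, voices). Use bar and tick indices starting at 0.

bar 0: v0=E3 v1=E4 downbeat P8
bar 1: v0=C3 v1=G3 downbeat P5
bar 2: v0=B2 v1=G3 downbeat m6
bar 3: v0=C3 v1=A3 downbeat M6
bar 4: v0=B2 v1=G3 downbeat m6
bar 5: v0=A2 v1=A3 downbeat P8
bar 6: v0=G2 v1=E3 downbeat M6
bar 7: v0=D3 v1=B3 downbeat M6
bar 8: v0=E3 v1=E4 downbeat P8
  -> R2 @ bar 1 tick 0 v(0, 1): E3/C4 m6 -> C3/G3 P5 similar
  -> R2 @ bar 8 tick 0 v(0, 1): D3/F3 m3 -> E3/E4 P8 similar
  -> R7 @ bar 8 tick 0 v(1,): F3->E4 leap 11st

(1, 0, R2, (0, 1))
(8, 0, R2, (0, 1))
(8, 0, R7, (1,))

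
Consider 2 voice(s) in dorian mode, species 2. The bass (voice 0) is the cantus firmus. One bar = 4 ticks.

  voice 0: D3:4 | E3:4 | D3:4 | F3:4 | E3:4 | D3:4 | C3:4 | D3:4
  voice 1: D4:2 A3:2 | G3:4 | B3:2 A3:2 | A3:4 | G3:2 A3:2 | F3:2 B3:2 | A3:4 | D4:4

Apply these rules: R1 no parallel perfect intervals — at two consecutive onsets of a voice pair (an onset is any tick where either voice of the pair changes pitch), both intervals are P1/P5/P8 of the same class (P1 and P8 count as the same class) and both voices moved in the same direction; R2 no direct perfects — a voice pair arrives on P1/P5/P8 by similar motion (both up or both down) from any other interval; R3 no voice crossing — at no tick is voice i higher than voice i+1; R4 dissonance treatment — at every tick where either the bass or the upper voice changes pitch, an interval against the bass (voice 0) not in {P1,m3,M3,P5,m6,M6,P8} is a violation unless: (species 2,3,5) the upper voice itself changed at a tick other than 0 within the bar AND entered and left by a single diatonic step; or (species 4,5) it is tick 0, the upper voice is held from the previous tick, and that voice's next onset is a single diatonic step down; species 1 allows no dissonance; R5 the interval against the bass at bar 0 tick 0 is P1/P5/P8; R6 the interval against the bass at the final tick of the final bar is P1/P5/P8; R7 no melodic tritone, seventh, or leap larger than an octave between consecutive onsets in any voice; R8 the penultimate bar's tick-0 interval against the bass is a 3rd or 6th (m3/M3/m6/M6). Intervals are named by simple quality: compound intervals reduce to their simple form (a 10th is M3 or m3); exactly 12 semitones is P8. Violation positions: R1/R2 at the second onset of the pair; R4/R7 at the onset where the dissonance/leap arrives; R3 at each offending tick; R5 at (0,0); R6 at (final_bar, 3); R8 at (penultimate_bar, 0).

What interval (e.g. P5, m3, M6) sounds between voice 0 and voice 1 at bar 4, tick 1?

voice 0=E3 voice 1=G3 -> m3

m3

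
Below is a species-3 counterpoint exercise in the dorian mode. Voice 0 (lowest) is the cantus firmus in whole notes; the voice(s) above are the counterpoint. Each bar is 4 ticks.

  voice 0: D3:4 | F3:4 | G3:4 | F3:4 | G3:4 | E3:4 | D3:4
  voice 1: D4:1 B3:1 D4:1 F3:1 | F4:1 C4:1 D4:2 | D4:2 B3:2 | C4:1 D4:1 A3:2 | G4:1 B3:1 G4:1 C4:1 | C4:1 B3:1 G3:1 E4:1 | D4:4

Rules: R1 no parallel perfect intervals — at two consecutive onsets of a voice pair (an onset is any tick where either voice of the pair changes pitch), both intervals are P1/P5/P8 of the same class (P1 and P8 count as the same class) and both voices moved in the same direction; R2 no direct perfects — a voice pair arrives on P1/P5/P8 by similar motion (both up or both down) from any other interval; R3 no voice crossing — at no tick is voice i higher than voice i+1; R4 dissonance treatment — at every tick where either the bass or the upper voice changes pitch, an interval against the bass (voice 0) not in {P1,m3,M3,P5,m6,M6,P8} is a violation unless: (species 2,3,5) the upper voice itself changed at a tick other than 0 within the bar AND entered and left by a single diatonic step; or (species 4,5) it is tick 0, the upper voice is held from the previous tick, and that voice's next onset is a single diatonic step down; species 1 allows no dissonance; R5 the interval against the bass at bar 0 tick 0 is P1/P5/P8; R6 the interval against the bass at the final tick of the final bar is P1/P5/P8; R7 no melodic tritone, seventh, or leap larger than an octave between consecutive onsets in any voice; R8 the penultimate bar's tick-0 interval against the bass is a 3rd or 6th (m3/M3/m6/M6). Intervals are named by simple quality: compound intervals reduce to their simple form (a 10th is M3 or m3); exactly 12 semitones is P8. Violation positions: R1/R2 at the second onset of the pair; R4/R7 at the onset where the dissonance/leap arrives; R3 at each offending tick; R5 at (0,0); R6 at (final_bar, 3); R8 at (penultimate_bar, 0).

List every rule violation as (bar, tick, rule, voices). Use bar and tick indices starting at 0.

bar 0: v0=D3 v1=D4 downbeat P8
bar 1: v0=F3 v1=F4 downbeat P8
bar 2: v0=G3 v1=D4 downbeat P5
bar 3: v0=F3 v1=C4 downbeat P5
bar 4: v0=G3 v1=G4 downbeat P8
bar 5: v0=E3 v1=C4 downbeat m6
bar 6: v0=D3 v1=D4 downbeat P8
  -> R2 @ bar 1 tick 0 v(0, 1): D3/F3 m3 -> F3/F4 P8 similar
  -> R2 @ bar 4 tick 0 v(0, 1): F3/A3 M3 -> G3/G4 P8 similar
  -> R7 @ bar 4 tick 0 v(1,): A3->G4 leap 10st
  -> R4 @ bar 4 tick 3 v(0, 1): G3/C4 P4 untreated
  -> R1 @ bar 6 tick 0 v(0, 1): E3/E4 P8 -> D3/D4 P8 similar

(1, 0, R2, (0, 1))
(4, 0, R2, (0, 1))
(4, 0, R7, (1,))
(4, 3, R4, (0, 1))
(6, 0, R1, (0, 1))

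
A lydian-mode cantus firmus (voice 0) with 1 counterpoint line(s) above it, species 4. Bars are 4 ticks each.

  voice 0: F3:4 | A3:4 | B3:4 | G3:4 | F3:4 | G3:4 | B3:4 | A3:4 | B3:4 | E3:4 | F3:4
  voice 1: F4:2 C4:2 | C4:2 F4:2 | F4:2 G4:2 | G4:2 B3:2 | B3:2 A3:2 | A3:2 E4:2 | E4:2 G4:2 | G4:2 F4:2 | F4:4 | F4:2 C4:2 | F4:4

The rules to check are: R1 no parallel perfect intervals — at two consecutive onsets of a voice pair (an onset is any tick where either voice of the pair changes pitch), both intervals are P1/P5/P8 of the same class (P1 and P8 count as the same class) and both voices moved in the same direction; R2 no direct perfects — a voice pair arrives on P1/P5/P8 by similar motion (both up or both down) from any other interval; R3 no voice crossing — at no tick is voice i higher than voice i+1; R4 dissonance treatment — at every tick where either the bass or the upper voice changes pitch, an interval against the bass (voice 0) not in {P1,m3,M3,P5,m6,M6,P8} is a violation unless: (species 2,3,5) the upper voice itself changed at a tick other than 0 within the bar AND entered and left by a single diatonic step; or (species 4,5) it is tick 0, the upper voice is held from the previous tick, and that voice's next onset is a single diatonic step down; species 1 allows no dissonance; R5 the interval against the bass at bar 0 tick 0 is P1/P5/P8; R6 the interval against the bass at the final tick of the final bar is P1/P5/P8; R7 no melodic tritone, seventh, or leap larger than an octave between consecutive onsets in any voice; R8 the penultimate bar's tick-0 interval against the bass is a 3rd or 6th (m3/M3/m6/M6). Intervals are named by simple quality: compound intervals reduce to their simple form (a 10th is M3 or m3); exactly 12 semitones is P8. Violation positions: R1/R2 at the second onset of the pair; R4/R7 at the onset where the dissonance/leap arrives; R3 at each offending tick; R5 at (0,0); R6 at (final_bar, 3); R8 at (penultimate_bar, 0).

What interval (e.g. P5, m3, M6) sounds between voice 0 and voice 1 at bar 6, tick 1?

voice 0=B3 voice 1=E4 -> P4

P4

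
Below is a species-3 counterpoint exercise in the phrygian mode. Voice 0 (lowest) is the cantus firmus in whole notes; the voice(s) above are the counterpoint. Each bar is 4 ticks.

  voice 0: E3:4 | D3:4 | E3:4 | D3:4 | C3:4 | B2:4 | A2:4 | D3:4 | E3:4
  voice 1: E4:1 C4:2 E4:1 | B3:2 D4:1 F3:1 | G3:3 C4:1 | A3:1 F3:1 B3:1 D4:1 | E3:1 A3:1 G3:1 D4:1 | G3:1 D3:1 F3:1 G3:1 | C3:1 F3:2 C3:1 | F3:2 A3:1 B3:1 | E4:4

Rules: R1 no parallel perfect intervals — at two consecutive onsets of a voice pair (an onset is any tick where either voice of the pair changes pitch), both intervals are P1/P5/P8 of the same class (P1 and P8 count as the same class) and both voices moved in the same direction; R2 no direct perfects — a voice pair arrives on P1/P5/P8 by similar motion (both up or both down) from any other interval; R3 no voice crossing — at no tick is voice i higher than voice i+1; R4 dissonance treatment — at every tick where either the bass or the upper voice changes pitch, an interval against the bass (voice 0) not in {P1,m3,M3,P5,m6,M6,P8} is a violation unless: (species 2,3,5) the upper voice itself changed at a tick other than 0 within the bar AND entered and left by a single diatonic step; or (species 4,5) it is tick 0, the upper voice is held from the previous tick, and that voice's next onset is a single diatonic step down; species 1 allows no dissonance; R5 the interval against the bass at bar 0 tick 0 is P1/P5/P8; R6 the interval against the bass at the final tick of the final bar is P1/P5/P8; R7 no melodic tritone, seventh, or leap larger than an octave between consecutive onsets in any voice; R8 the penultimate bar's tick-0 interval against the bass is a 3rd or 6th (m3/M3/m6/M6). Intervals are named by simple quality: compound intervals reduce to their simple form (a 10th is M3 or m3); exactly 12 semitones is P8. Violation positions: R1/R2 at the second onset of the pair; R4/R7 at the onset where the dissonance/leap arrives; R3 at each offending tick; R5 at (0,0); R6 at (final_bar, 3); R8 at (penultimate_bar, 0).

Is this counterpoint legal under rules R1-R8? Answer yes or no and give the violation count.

No (6 violations)

bar 0: v0=E3 v1=E4 (P8)
bar 1: v0=D3 v1=B3 (M6)
bar 2: v0=E3 v1=G3 (m3)
bar 3: v0=D3 v1=A3 (P5)
bar 4: v0=C3 v1=E3 (M3)
bar 5: v0=B2 v1=G3 (m6)
bar 6: v0=A2 v1=C3 (m3)
bar 7: v0=D3 v1=F3 (m3)
bar 8: v0=E3 v1=E4 (P8)
  R2 @ bar3.0: E3/C4 m6 -> D3/A3 P5 similar
  R7 @ bar3.2: F3->B3 leap 6st
  R7 @ bar4.0: D4->E3 leap 10st
  R4 @ bar4.3: C3/D4 M2 untreated
  R4 @ bar5.2: B2/F3 TT untreated
  R2 @ bar8.0: D3/B3 M6 -> E3/E4 P8 similar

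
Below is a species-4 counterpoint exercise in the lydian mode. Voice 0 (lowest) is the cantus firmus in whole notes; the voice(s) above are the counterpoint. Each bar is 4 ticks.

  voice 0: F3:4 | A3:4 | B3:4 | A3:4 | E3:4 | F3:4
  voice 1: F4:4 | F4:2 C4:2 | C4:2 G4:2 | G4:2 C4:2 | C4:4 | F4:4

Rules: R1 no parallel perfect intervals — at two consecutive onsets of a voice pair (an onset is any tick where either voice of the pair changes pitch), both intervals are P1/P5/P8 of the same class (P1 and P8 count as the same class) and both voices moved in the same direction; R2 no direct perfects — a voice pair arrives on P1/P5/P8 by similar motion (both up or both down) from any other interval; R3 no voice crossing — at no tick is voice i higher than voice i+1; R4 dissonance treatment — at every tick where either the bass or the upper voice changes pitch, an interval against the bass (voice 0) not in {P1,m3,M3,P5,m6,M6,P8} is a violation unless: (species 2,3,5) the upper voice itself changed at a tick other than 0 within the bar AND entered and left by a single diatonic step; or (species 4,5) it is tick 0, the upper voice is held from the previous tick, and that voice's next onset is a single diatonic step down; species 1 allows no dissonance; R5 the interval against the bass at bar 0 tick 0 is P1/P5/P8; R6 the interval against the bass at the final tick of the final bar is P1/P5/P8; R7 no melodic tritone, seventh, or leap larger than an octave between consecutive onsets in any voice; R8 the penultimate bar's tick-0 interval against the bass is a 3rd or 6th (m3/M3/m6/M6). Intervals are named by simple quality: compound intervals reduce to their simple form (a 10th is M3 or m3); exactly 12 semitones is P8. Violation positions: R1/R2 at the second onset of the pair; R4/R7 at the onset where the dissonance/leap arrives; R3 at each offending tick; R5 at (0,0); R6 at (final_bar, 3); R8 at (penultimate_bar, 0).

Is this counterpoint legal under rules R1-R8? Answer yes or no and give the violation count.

bar 0: v0=F3 v1=F4 (P8)
bar 1: v0=A3 v1=F4 (m6)
bar 2: v0=B3 v1=C4 (m2)
bar 3: v0=A3 v1=G4 (m7)
bar 4: v0=E3 v1=C4 (m6)
bar 5: v0=F3 v1=F4 (P8)
  R4 @ bar2.0: B3/C4 m2 untreated
  R4 @ bar3.0: A3/G4 m7 untreated
  R2 @ bar5.0: E3/C4 m6 -> F3/F4 P8 similar

No (3 violations)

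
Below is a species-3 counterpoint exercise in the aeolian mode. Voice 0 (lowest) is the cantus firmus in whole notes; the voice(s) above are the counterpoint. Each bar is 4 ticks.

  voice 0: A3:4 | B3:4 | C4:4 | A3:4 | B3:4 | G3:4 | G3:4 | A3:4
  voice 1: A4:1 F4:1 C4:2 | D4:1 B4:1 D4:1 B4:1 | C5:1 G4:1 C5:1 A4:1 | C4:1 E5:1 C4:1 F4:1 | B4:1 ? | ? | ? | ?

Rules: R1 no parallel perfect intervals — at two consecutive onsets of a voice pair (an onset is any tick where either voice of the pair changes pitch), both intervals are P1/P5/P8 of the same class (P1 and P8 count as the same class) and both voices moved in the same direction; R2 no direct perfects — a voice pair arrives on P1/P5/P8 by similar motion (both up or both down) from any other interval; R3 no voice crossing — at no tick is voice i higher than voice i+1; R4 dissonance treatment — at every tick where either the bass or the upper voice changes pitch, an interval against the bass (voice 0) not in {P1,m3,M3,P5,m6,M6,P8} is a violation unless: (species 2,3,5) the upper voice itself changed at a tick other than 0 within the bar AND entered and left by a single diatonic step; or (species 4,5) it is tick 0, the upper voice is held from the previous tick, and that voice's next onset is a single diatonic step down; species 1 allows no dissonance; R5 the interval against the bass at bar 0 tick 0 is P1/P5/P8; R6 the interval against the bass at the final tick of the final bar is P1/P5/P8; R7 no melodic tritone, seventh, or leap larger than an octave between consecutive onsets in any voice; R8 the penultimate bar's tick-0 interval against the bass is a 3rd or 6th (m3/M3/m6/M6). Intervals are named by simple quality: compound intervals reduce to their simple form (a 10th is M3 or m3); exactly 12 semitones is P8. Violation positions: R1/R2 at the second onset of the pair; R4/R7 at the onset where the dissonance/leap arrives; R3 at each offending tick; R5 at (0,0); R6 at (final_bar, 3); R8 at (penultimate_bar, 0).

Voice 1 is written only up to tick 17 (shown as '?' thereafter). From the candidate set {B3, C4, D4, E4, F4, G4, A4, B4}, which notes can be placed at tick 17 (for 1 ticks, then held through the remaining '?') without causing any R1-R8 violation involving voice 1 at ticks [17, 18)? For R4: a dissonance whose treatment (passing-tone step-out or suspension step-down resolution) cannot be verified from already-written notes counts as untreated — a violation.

B3: legal
C4: violates R4,R7
D4: legal
E4: violates R4
F4: violates R4,R7
G4: legal
A4: violates R4
B4: legal

{B3, B4, D4, G4}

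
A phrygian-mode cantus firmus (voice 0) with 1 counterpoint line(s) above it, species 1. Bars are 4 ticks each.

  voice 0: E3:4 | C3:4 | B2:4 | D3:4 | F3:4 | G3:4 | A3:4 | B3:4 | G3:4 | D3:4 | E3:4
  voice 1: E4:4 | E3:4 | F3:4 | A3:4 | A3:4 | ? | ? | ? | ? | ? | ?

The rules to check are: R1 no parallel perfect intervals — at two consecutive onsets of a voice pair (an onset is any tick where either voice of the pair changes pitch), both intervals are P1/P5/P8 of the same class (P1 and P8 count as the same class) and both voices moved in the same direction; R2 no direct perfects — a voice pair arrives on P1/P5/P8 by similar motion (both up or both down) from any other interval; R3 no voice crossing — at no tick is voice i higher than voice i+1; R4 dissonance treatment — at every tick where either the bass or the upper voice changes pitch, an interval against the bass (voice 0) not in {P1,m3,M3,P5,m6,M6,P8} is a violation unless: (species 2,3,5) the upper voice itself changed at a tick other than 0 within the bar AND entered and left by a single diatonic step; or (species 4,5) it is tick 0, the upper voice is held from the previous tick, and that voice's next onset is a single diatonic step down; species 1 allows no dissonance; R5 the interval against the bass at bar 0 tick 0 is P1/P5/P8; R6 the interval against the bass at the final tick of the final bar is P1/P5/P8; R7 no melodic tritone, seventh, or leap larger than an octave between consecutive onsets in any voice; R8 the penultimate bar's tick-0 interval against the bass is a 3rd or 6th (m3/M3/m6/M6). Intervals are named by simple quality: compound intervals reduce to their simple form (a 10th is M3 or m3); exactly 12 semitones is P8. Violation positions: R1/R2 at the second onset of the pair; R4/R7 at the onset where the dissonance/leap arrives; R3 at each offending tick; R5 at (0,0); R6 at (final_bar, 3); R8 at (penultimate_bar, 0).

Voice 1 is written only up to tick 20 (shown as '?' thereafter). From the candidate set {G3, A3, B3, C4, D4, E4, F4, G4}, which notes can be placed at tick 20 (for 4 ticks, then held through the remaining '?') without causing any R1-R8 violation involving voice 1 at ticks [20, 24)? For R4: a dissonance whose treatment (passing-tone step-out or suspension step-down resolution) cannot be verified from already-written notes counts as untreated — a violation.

{B3, E4, G3}

G3: legal
A3: violates R4
B3: legal
C4: violates R4
D4: violates R2
E4: legal
F4: violates R4
G4: violates R2,R7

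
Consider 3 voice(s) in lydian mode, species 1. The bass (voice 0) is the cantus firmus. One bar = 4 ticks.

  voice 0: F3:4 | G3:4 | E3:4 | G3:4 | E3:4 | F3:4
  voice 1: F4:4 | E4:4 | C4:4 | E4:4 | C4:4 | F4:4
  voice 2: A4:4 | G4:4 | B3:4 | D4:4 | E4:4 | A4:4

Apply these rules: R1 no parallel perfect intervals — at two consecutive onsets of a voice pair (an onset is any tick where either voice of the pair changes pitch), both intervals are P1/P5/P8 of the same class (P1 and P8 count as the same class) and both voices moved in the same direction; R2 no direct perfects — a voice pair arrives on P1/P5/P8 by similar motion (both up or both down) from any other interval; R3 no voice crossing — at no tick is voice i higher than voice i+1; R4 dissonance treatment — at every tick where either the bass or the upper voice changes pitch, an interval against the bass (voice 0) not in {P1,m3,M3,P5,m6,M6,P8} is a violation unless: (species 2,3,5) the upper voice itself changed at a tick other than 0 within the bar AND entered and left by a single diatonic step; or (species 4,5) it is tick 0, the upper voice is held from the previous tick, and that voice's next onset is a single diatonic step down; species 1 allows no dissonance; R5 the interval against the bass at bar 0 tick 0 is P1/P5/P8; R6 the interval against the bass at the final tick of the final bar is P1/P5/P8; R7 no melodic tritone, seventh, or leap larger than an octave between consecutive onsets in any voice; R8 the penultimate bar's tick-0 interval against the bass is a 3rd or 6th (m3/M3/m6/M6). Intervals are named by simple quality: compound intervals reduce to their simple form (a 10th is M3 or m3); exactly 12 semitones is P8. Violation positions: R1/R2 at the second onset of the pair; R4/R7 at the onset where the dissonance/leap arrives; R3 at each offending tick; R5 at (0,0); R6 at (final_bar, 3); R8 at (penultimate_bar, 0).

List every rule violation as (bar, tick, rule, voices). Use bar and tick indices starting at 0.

(0, 0, R5, (0, 2))
(2, 0, R2, (0, 2))
(2, 0, R3, (1, 2))
(2, 1, R3, (1, 2))
(2, 2, R3, (1, 2))
(2, 3, R3, (1, 2))
(3, 0, R1, (0, 2))
(3, 0, R3, (1, 2))
(3, 1, R3, (1, 2))
(3, 2, R3, (1, 2))
(3, 3, R3, (1, 2))
(4, 0, R8, (0, 2))
(5, 0, R2, (0, 1))
(5, 3, R6, (0, 2))

bar 0: v0=F3 v1=F4 v2=A4 downbeat M3
bar 1: v0=G3 v1=E4 v2=G4 downbeat P8
bar 2: v0=E3 v1=C4 v2=B3 downbeat P5
bar 3: v0=G3 v1=E4 v2=D4 downbeat P5
bar 4: v0=E3 v1=C4 v2=E4 downbeat P8
bar 5: v0=F3 v1=F4 v2=A4 downbeat M3
  -> R5 @ bar 0 tick 0 v(0, 2): opens on M3
  -> R2 @ bar 2 tick 0 v(0, 2): G3/G4 P8 -> E3/B3 P5 similar
  -> R3 @ bar 2 tick 0 v(1, 2): C4 above B3
  -> R3 @ bar 2 tick 1 v(1, 2): C4 above B3
  -> R3 @ bar 2 tick 2 v(1, 2): C4 above B3
  -> R3 @ bar 2 tick 3 v(1, 2): C4 above B3
  -> R1 @ bar 3 tick 0 v(0, 2): E3/B3 P5 -> G3/D4 P5 similar
  -> R3 @ bar 3 tick 0 v(1, 2): E4 above D4
  -> R3 @ bar 3 tick 1 v(1, 2): E4 above D4
  -> R3 @ bar 3 tick 2 v(1, 2): E4 above D4
  -> R3 @ bar 3 tick 3 v(1, 2): E4 above D4
  -> R8 @ bar 4 tick 0 v(0, 2): penult P8 not 3rd/6th
  -> R2 @ bar 5 tick 0 v(0, 1): E3/C4 m6 -> F3/F4 P8 similar
  -> R6 @ bar 5 tick 3 v(0, 2): closes on M3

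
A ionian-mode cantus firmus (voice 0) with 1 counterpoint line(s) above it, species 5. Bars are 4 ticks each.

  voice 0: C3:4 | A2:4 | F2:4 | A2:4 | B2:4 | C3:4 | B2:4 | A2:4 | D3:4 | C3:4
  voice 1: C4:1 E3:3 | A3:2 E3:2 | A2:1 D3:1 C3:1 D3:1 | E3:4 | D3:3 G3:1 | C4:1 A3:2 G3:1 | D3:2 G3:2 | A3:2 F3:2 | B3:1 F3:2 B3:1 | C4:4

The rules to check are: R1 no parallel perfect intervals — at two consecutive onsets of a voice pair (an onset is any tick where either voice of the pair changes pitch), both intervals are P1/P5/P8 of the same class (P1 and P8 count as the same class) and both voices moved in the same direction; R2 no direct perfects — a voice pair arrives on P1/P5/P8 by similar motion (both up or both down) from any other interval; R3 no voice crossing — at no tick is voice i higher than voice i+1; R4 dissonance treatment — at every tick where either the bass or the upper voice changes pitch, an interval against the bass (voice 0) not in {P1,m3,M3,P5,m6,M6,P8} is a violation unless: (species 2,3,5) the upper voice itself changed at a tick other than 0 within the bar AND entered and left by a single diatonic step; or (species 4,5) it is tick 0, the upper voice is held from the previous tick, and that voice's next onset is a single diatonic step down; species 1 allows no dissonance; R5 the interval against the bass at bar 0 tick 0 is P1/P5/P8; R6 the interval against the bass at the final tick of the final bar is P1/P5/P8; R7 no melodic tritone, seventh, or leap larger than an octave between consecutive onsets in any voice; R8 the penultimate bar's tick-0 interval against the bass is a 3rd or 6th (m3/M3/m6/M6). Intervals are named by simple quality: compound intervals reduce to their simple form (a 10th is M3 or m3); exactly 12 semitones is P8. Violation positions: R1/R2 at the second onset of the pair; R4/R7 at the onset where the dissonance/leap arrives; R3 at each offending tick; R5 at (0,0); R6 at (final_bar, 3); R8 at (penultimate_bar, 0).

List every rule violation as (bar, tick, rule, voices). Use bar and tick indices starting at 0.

bar 0: v0=C3 v1=C4 downbeat P8
bar 1: v0=A2 v1=A3 downbeat P8
bar 2: v0=F2 v1=A2 downbeat M3
bar 3: v0=A2 v1=E3 downbeat P5
bar 4: v0=B2 v1=D3 downbeat m3
bar 5: v0=C3 v1=C4 downbeat P8
bar 6: v0=B2 v1=D3 downbeat m3
bar 7: v0=A2 v1=A3 downbeat P8
bar 8: v0=D3 v1=B3 downbeat M6
bar 9: v0=C3 v1=C4 downbeat P8
  -> R2 @ bar 3 tick 0 v(0, 1): F2/D3 M6 -> A2/E3 P5 similar
  -> R2 @ bar 5 tick 0 v(0, 1): B2/G3 m6 -> C3/C4 P8 similar
  -> R7 @ bar 8 tick 0 v(1,): F3->B3 leap 6st
  -> R7 @ bar 8 tick 1 v(1,): B3->F3 leap 6st
  -> R7 @ bar 8 tick 3 v(1,): F3->B3 leap 6st

(3, 0, R2, (0, 1))
(5, 0, R2, (0, 1))
(8, 0, R7, (1,))
(8, 1, R7, (1,))
(8, 3, R7, (1,))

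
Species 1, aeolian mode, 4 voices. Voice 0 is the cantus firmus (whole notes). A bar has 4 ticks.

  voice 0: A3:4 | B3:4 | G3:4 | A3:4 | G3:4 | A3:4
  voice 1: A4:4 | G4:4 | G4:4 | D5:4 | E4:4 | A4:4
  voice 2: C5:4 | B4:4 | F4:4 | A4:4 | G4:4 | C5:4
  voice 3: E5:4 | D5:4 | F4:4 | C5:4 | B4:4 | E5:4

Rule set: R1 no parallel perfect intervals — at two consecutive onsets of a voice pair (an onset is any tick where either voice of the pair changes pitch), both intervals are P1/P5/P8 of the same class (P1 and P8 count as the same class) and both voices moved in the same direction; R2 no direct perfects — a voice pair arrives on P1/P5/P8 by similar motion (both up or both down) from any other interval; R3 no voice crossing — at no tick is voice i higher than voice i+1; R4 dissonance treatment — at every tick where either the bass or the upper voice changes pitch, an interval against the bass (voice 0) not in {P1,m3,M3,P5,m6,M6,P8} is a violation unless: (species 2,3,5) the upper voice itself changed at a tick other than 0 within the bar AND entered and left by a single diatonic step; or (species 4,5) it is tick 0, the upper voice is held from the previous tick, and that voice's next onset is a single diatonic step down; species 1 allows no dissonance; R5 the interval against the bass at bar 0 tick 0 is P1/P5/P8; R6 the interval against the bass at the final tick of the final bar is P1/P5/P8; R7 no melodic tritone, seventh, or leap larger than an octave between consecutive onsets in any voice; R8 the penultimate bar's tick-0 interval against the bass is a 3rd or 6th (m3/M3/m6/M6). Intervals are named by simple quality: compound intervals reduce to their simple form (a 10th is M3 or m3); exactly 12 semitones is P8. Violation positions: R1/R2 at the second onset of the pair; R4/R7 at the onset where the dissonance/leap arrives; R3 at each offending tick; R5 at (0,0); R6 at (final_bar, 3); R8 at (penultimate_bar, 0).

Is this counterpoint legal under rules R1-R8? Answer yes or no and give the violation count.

No (24 violations)

bar 0: v0=A3 v1=A4 v2=C5 v3=E5 (P5)
bar 1: v0=B3 v1=G4 v2=B4 v3=D5 (m3)
bar 2: v0=G3 v1=G4 v2=F4 v3=F4 (m7)
bar 3: v0=A3 v1=D5 v2=A4 v3=C5 (m3)
bar 4: v0=G3 v1=E4 v2=G4 v3=B4 (M3)
bar 5: v0=A3 v1=A4 v2=C5 v3=E5 (P5)
  R5 @ bar0.0: opens on m3
  R1 @ bar1.0: A4/E5 P5 -> G4/D5 P5 similar
  R2 @ bar2.0: B4/D5 m3 -> F4/F4 P1 similar
  R3 @ bar2.0: G4 above F4
  R4 @ bar2.0: G3/F4 m7 untreated
  R4 @ bar2.0: G3/F4 m7 untreated
  R7 @ bar2.0: B4->F4 leap 6st
  R3 @ bar2.1: G4 above F4
  R3 @ bar2.2: G4 above F4
  R3 @ bar2.3: G4 above F4
  R2 @ bar3.0: G3/F4 m7 -> A3/A4 P8 similar
  R3 @ bar3.0: D5 above A4
  R4 @ bar3.0: A3/D5 P4 untreated
  R3 @ bar3.1: D5 above A4
  R3 @ bar3.2: D5 above A4
  R3 @ bar3.3: D5 above A4
  R1 @ bar4.0: A3/A4 P8 -> G3/G4 P8 similar
  R2 @ bar4.0: D5/C5 M2 -> E4/B4 P5 similar
  R7 @ bar4.0: D5->E4 leap 10st
  R8 @ bar4.0: penult P8 not 3rd/6th
  R1 @ bar5.0: E4/B4 P5 -> A4/E5 P5 similar
  R2 @ bar5.0: G3/E4 M6 -> A3/A4 P8 similar
  R2 @ bar5.0: G3/B4 M3 -> A3/E5 P5 similar
  R6 @ bar5.3: closes on m3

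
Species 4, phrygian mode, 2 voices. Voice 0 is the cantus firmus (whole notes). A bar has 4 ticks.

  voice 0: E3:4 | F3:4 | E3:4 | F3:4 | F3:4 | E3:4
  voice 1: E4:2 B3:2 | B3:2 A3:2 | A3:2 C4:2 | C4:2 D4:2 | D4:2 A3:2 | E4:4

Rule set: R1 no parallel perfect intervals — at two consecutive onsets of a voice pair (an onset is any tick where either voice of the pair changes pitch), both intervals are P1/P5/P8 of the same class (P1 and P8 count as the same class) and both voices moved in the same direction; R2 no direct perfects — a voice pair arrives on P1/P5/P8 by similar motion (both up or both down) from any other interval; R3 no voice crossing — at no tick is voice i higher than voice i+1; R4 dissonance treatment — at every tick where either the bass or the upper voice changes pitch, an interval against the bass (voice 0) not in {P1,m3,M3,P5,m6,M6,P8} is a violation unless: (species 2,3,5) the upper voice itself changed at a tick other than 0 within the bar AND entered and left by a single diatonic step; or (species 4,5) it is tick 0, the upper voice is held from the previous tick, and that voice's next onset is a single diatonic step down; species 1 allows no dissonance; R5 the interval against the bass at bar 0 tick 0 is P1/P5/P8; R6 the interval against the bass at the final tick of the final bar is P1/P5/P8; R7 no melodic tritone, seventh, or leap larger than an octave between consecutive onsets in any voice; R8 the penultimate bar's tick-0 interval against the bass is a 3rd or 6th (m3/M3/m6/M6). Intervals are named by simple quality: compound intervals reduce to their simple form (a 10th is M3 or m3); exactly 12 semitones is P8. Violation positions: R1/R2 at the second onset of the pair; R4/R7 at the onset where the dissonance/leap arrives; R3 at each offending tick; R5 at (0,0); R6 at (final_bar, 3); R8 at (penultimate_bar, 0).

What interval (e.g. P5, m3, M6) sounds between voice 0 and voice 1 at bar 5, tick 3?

voice 0=E3 voice 1=E4 -> P8

P8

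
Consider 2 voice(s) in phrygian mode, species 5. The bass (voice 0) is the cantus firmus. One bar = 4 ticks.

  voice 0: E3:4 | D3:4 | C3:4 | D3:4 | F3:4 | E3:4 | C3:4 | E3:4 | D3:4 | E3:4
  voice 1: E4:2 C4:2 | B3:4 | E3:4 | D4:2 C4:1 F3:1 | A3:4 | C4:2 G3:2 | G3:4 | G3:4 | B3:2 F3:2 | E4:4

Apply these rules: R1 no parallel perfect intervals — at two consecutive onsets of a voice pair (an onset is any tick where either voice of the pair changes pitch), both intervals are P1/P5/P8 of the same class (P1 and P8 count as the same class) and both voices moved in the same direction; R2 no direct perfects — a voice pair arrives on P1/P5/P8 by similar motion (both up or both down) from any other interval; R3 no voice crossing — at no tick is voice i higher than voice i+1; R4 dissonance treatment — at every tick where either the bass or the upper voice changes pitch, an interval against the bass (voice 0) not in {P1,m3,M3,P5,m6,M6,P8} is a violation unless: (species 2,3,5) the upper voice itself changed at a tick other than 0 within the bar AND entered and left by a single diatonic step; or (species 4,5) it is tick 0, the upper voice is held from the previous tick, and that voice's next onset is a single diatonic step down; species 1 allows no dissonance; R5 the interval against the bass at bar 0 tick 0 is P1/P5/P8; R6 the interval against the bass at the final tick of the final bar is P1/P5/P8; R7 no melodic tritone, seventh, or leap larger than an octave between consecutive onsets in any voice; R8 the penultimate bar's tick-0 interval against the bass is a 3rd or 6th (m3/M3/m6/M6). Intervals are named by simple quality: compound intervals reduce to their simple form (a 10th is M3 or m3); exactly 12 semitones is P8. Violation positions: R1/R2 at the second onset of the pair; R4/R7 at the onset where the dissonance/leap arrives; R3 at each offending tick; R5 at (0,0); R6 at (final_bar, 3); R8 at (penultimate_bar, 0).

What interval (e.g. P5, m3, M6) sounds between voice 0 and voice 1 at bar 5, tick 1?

voice 0=E3 voice 1=C4 -> m6

m6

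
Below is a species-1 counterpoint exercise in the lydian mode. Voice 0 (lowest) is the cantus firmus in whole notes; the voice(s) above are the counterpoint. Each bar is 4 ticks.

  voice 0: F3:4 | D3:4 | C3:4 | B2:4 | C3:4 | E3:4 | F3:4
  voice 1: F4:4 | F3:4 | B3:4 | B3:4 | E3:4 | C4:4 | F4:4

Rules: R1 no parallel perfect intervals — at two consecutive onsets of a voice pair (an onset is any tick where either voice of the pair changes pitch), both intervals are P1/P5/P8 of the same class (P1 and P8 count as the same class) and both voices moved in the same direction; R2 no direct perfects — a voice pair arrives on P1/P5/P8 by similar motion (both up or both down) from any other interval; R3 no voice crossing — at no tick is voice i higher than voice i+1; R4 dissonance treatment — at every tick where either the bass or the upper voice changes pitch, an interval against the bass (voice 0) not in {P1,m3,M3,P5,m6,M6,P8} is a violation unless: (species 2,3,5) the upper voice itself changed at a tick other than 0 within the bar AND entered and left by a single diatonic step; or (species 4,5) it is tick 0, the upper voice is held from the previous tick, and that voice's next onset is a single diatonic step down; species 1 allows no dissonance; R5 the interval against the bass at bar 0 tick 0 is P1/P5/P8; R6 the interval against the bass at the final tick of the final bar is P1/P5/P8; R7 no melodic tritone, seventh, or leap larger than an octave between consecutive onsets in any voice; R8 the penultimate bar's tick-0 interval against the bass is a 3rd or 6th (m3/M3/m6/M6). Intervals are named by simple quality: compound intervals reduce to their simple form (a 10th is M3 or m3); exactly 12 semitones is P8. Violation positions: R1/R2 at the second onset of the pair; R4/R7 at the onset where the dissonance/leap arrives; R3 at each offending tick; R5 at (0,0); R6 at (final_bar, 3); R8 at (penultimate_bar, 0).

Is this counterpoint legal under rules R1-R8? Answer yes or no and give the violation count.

bar 0: v0=F3 v1=F4 (P8)
bar 1: v0=D3 v1=F3 (m3)
bar 2: v0=C3 v1=B3 (M7)
bar 3: v0=B2 v1=B3 (P8)
bar 4: v0=C3 v1=E3 (M3)
bar 5: v0=E3 v1=C4 (m6)
bar 6: v0=F3 v1=F4 (P8)
  R4 @ bar2.0: C3/B3 M7 untreated
  R7 @ bar2.0: F3->B3 leap 6st
  R2 @ bar6.0: E3/C4 m6 -> F3/F4 P8 similar

No (3 violations)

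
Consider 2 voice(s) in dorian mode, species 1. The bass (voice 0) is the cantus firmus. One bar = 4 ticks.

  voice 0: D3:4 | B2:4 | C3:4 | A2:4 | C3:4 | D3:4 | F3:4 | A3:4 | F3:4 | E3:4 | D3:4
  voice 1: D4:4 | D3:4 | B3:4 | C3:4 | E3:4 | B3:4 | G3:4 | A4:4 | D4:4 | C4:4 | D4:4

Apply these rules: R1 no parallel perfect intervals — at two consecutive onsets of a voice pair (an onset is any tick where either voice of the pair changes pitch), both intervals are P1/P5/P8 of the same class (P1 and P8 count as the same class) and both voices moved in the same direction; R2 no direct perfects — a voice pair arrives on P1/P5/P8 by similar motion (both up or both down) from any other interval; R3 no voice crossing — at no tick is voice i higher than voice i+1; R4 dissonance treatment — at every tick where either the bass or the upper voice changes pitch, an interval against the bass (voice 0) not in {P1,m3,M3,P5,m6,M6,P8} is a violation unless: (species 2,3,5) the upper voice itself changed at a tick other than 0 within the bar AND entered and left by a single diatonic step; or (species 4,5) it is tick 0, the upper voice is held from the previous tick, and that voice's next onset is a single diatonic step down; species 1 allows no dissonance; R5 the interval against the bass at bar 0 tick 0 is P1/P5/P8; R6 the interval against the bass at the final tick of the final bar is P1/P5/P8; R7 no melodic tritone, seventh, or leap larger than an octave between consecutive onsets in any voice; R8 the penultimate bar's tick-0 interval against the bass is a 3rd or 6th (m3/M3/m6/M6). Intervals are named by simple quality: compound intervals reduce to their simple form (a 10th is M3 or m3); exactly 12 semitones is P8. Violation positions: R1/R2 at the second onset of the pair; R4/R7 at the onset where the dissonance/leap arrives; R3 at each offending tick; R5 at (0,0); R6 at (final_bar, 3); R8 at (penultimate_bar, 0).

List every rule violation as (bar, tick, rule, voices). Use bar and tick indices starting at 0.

(2, 0, R4, (0, 1))
(3, 0, R7, (1,))
(6, 0, R4, (0, 1))
(7, 0, R2, (0, 1))
(7, 0, R7, (1,))

bar 0: v0=D3 v1=D4 downbeat P8
bar 1: v0=B2 v1=D3 downbeat m3
bar 2: v0=C3 v1=B3 downbeat M7
bar 3: v0=A2 v1=C3 downbeat m3
bar 4: v0=C3 v1=E3 downbeat M3
bar 5: v0=D3 v1=B3 downbeat M6
bar 6: v0=F3 v1=G3 downbeat M2
bar 7: v0=A3 v1=A4 downbeat P8
bar 8: v0=F3 v1=D4 downbeat M6
bar 9: v0=E3 v1=C4 downbeat m6
bar 10: v0=D3 v1=D4 downbeat P8
  -> R4 @ bar 2 tick 0 v(0, 1): C3/B3 M7 untreated
  -> R7 @ bar 3 tick 0 v(1,): B3->C3 leap 11st
  -> R4 @ bar 6 tick 0 v(0, 1): F3/G3 M2 untreated
  -> R2 @ bar 7 tick 0 v(0, 1): F3/G3 M2 -> A3/A4 P8 similar
  -> R7 @ bar 7 tick 0 v(1,): G3->A4 leap 14st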